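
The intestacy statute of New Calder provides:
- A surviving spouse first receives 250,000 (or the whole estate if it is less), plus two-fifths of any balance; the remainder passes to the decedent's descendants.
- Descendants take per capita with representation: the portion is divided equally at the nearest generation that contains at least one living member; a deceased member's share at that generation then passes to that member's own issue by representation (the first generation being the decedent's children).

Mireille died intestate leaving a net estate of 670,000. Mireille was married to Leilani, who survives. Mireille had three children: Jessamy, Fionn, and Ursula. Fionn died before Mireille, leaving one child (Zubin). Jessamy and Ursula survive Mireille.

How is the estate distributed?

Leilani first takes 250,000, leaving a balance of 420,000. Leilani then takes two-fifths of the balance (168,000), for a total of 418,000. The remaining 252,000 passes to the descendants.
The descendants' portion (252,000) is divided into 3 shares of 84,000: Jessamy and Ursula each take 84,000; Fionn's 84,000 share passes to Fionn's issue.
Fionn's share (84,000) passes entirely to Zubin.

Leilani: 418,000; Jessamy: 84,000; Zubin: 84,000; Ursula: 84,000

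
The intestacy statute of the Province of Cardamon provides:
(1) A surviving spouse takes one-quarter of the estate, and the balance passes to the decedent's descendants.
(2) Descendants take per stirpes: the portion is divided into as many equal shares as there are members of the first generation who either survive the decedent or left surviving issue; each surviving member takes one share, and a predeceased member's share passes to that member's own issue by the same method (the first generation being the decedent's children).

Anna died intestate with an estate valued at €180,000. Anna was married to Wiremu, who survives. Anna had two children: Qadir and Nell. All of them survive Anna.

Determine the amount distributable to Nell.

Wiremu takes one-quarter of €180,000 = €45,000. The remaining €135,000 passes to the descendants.
The descendants' portion (€135,000) is divided into 2 shares of €67,500: Qadir and Nell each take €67,500.

Nell receives €67,500.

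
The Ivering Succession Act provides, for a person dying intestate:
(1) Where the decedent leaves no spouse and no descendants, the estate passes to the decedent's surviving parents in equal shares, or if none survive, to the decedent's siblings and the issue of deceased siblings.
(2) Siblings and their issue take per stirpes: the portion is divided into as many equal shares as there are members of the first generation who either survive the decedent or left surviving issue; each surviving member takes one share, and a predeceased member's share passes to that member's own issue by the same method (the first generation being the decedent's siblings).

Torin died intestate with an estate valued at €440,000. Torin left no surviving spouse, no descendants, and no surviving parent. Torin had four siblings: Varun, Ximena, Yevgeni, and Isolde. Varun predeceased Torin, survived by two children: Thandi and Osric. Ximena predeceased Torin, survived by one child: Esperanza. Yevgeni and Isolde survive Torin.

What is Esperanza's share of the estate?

The entire €440,000 passes to the siblings and their issue.
That amount (€440,000) is divided into 4 shares of €110,000: Yevgeni and Isolde each take €110,000; Varun's €110,000 share passes to Varun's issue; Ximena's €110,000 share passes to Ximena's issue.
Varun's share (€110,000) is divided into 2 shares of €55,000: Thandi and Osric each take €55,000.
Ximena's share (€110,000) passes entirely to Esperanza.

Esperanza receives €110,000.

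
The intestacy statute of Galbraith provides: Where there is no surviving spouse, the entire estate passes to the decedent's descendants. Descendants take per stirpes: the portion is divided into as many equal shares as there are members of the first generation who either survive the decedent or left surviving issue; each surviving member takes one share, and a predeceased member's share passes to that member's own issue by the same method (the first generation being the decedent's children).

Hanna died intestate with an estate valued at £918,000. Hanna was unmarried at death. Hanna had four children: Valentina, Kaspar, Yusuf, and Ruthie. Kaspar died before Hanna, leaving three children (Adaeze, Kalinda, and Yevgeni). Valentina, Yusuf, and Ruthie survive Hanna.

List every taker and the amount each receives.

The entire £918,000 passes to the descendants.
That amount (£918,000) is divided into 4 shares of £229,500: Valentina, Yusuf, and Ruthie each take £229,500; Kaspar's £229,500 share passes to Kaspar's issue.
Kaspar's share (£229,500) is divided into 3 shares of £76,500: Adaeze, Kalinda, and Yevgeni each take £76,500.

Valentina: £229,500; Adaeze: £76,500; Kalinda: £76,500; Yevgeni: £76,500; Yusuf: £229,500; Ruthie: £229,500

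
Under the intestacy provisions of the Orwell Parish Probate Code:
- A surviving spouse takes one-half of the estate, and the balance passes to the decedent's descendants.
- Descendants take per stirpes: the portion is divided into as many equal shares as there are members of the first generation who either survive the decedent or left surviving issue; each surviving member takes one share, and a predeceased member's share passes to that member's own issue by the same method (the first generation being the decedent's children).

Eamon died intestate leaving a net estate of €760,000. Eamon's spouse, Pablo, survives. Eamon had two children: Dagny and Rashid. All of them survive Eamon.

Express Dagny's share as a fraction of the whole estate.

Pablo takes one-half of €760,000 = €380,000. The remaining €380,000 passes to the descendants.
The descendants' portion (€380,000) is divided into 2 shares of €190,000: Dagny and Rashid each take €190,000.

Dagny receives 1/4 of the estate.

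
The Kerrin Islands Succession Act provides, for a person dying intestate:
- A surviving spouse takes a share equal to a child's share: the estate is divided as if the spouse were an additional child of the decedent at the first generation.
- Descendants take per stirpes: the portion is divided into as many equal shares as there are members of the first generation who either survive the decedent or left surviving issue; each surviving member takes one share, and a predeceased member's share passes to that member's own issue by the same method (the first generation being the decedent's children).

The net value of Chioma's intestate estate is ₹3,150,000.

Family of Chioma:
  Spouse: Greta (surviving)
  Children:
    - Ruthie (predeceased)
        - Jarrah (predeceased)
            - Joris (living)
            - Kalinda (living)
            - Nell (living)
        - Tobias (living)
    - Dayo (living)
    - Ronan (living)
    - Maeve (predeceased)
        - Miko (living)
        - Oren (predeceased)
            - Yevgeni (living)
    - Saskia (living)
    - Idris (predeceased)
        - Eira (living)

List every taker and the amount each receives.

Greta: ₹450,000; Joris: ₹75,000; Kalinda: ₹75,000; Nell: ₹75,000; Tobias: ₹225,000; Dayo: ₹450,000; Ronan: ₹450,000; Miko: ₹225,000; Yevgeni: ₹225,000; Saskia: ₹450,000; Eira: ₹450,000

The spouse counts as an additional share at the children's level, so there are 7 primary shares of ₹450,000. Greta takes one such share (₹450,000).
The children's combined portion (₹2,700,000) is divided into 6 shares of ₹450,000: Dayo, Ronan, and Saskia each take ₹450,000; Ruthie's ₹450,000 share passes to Ruthie's issue; Maeve's ₹450,000 share passes to Maeve's issue; Idris's ₹450,000 share passes to Idris's issue.
Ruthie's share (₹450,000) is divided into 2 shares of ₹225,000: Tobias takes ₹225,000; Jarrah's ₹225,000 share passes to Jarrah's issue.
Jarrah's share (₹225,000) is divided into 3 shares of ₹75,000: Joris, Kalinda, and Nell each take ₹75,000.
Maeve's share (₹450,000) is divided into 2 shares of ₹225,000: Miko takes ₹225,000; Oren's ₹225,000 share passes to Oren's issue.
Oren's share (₹225,000) passes entirely to Yevgeni.
Idris's share (₹450,000) passes entirely to Eira.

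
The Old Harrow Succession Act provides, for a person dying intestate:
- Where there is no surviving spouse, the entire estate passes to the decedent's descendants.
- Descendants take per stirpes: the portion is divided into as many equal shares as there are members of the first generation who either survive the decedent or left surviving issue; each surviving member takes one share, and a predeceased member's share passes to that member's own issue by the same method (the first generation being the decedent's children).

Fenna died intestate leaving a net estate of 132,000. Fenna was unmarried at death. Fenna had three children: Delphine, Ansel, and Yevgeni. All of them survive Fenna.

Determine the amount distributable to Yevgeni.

Yevgeni receives 44,000.

The entire 132,000 passes to the descendants.
That amount (132,000) is divided into 3 shares of 44,000: Delphine, Ansel, and Yevgeni each take 44,000.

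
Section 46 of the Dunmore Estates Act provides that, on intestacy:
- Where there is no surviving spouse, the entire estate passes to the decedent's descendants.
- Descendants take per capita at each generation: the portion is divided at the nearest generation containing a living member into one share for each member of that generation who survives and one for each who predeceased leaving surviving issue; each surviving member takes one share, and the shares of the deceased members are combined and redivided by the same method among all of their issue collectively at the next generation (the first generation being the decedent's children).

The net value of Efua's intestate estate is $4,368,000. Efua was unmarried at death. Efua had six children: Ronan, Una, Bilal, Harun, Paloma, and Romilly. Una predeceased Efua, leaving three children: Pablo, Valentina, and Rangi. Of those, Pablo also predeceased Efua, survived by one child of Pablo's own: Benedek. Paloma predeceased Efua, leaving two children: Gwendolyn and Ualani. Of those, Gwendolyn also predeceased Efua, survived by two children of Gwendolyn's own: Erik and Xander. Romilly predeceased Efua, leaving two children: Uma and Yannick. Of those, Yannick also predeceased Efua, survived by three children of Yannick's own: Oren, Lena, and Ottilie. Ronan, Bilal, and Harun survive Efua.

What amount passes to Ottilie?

Ottilie receives $156,000.

The entire $4,368,000 passes to the descendants.
That amount ($4,368,000) is divided at the children's generation into 6 shares of $728,000. Ronan, Bilal, and Harun each take $728,000. The 3 shares of the deceased (Una, Paloma, and Romilly) are combined into a pool of $2,184,000.
That pool ($2,184,000) is divided at the grandchildren's generation into 7 shares of $312,000. Valentina, Rangi, Ualani, and Uma each take $312,000. The 3 shares of the deceased (Pablo, Gwendolyn, and Yannick) are combined into a pool of $936,000.
That pool ($936,000) is divided at the great-grandchildren's generation equally among Benedek, Erik, Xander, Oren, Lena, and Ottilie: $156,000 each.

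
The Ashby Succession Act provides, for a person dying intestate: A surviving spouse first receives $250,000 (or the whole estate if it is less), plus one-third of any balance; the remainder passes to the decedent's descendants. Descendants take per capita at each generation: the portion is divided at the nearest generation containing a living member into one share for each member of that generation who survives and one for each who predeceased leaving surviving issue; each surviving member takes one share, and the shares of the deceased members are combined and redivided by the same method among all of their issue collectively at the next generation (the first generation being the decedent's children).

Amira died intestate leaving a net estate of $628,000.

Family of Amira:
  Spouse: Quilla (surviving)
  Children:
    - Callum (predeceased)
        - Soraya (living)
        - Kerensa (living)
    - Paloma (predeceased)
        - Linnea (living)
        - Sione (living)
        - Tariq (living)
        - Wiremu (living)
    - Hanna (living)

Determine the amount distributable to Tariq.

Tariq receives $28,000.

Quilla first takes $250,000, leaving a balance of $378,000. Quilla then takes one-third of the balance ($126,000), for a total of $376,000. The remaining $252,000 passes to the descendants.
The descendants' portion ($252,000) is divided at the children's generation into 3 shares of $84,000. Hanna takes $84,000. The 2 shares of the deceased (Callum and Paloma) are combined into a pool of $168,000.
That pool ($168,000) is divided at the grandchildren's generation equally among Soraya, Kerensa, Linnea, Sione, Tariq, and Wiremu: $28,000 each.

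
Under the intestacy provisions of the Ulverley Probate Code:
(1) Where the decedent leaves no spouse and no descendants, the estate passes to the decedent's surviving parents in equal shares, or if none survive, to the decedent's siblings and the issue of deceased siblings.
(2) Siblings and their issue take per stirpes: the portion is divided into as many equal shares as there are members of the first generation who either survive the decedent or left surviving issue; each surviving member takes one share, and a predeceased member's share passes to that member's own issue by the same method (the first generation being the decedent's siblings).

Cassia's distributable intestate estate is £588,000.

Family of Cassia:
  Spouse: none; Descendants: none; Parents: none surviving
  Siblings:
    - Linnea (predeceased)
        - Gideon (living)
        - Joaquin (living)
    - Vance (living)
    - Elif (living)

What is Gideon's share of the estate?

Gideon receives £98,000.

The entire £588,000 passes to the siblings and their issue.
That amount (£588,000) is divided into 3 shares of £196,000: Vance and Elif each take £196,000; Linnea's £196,000 share passes to Linnea's issue.
Linnea's share (£196,000) is divided into 2 shares of £98,000: Gideon and Joaquin each take £98,000.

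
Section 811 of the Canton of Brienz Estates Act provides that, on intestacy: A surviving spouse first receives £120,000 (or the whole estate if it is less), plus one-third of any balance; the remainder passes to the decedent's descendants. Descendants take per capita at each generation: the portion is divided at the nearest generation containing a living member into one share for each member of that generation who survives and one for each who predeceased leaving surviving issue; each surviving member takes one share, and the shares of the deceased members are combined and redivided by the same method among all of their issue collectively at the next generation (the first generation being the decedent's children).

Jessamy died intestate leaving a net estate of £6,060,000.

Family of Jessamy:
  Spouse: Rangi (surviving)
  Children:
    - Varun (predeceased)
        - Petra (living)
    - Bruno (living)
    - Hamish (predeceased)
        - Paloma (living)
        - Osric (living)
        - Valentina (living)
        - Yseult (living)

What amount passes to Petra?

Rangi first takes £120,000, leaving a balance of £5,940,000. Rangi then takes one-third of the balance (£1,980,000), for a total of £2,100,000. The remaining £3,960,000 passes to the descendants.
The descendants' portion (£3,960,000) is divided at the children's generation into 3 shares of £1,320,000. Bruno takes £1,320,000. The 2 shares of the deceased (Varun and Hamish) are combined into a pool of £2,640,000.
That pool (£2,640,000) is divided at the grandchildren's generation equally among Petra, Paloma, Osric, Valentina, and Yseult: £528,000 each.

Petra receives £528,000.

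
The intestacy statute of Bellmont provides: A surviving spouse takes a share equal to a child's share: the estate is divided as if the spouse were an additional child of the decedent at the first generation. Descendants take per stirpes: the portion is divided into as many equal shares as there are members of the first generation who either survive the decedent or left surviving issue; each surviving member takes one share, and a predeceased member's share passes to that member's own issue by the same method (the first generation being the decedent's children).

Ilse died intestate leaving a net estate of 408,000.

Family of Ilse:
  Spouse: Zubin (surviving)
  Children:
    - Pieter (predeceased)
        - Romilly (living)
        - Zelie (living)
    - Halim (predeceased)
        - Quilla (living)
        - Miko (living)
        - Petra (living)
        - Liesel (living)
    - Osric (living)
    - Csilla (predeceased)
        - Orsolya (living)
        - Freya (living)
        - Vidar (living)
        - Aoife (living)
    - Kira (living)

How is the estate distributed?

Zubin: 68,000; Romilly: 34,000; Zelie: 34,000; Quilla: 17,000; Miko: 17,000; Petra: 17,000; Liesel: 17,000; Osric: 68,000; Orsolya: 17,000; Freya: 17,000; Vidar: 17,000; Aoife: 17,000; Kira: 68,000

The spouse counts as an additional share at the children's level, so there are 6 primary shares of 68,000. Zubin takes one such share (68,000).
The children's combined portion (340,000) is divided into 5 shares of 68,000: Osric and Kira each take 68,000; Pieter's 68,000 share passes to Pieter's issue; Halim's 68,000 share passes to Halim's issue; Csilla's 68,000 share passes to Csilla's issue.
Pieter's share (68,000) is divided into 2 shares of 34,000: Romilly and Zelie each take 34,000.
Halim's share (68,000) is divided into 4 shares of 17,000: Quilla, Miko, Petra, and Liesel each take 17,000.
Csilla's share (68,000) is divided into 4 shares of 17,000: Orsolya, Freya, Vidar, and Aoife each take 17,000.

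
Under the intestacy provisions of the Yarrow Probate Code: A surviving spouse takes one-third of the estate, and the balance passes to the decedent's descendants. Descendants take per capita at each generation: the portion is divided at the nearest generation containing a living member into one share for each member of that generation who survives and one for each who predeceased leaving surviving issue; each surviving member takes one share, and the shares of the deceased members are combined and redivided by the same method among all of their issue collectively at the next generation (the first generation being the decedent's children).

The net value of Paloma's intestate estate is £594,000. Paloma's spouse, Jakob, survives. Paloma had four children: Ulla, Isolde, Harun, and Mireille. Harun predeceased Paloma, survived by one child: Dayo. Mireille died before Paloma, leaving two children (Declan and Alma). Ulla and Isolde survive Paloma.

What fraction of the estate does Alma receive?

Jakob takes one-third of £594,000 = £198,000. The remaining £396,000 passes to the descendants.
The descendants' portion (£396,000) is divided at the children's generation into 4 shares of £99,000. Ulla and Isolde each take £99,000. The 2 shares of the deceased (Harun and Mireille) are combined into a pool of £198,000.
That pool (£198,000) is divided at the grandchildren's generation equally among Dayo, Declan, and Alma: £66,000 each.

Alma receives 1/9 of the estate.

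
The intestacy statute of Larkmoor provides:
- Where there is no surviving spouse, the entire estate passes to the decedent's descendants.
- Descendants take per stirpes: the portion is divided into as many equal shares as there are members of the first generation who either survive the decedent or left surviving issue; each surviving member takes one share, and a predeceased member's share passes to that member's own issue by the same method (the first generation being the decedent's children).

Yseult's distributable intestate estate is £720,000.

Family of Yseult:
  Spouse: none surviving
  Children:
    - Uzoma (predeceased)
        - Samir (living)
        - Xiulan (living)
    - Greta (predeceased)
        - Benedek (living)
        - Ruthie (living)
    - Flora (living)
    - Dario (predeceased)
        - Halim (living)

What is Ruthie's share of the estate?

The entire £720,000 passes to the descendants.
That amount (£720,000) is divided into 4 shares of £180,000: Flora takes £180,000; Uzoma's £180,000 share passes to Uzoma's issue; Greta's £180,000 share passes to Greta's issue; Dario's £180,000 share passes to Dario's issue.
Uzoma's share (£180,000) is divided into 2 shares of £90,000: Samir and Xiulan each take £90,000.
Greta's share (£180,000) is divided into 2 shares of £90,000: Benedek and Ruthie each take £90,000.
Dario's share (£180,000) passes entirely to Halim.

Ruthie receives £90,000.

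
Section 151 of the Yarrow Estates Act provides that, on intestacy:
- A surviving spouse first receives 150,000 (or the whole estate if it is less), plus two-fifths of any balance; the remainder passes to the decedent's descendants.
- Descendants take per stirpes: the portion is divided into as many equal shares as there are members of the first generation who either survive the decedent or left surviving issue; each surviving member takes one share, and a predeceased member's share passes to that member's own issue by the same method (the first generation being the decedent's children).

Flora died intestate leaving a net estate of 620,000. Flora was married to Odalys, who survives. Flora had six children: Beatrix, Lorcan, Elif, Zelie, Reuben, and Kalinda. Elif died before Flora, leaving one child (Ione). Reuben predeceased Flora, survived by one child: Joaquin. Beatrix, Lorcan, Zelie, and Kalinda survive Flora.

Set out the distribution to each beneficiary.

Odalys first takes 150,000, leaving a balance of 470,000. Odalys then takes two-fifths of the balance (188,000), for a total of 338,000. The remaining 282,000 passes to the descendants.
The descendants' portion (282,000) is divided into 6 shares of 47,000: Beatrix, Lorcan, Zelie, and Kalinda each take 47,000; Elif's 47,000 share passes to Elif's issue; Reuben's 47,000 share passes to Reuben's issue.
Elif's share (47,000) passes entirely to Ione.
Reuben's share (47,000) passes entirely to Joaquin.

Odalys: 338,000; Beatrix: 47,000; Lorcan: 47,000; Ione: 47,000; Zelie: 47,000; Joaquin: 47,000; Kalinda: 47,000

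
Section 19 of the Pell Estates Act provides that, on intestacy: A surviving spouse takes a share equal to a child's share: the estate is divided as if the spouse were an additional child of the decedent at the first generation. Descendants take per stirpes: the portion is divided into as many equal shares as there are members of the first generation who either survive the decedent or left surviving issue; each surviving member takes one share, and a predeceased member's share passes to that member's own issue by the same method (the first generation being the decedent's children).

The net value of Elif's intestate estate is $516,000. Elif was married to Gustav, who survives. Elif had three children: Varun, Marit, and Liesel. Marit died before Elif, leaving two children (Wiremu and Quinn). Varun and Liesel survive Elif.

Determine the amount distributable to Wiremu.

Wiremu receives $64,500.

The spouse counts as an additional share at the children's level, so there are 4 primary shares of $129,000. Gustav takes one such share ($129,000).
The children's combined portion ($387,000) is divided into 3 shares of $129,000: Varun and Liesel each take $129,000; Marit's $129,000 share passes to Marit's issue.
Marit's share ($129,000) is divided into 2 shares of $64,500: Wiremu and Quinn each take $64,500.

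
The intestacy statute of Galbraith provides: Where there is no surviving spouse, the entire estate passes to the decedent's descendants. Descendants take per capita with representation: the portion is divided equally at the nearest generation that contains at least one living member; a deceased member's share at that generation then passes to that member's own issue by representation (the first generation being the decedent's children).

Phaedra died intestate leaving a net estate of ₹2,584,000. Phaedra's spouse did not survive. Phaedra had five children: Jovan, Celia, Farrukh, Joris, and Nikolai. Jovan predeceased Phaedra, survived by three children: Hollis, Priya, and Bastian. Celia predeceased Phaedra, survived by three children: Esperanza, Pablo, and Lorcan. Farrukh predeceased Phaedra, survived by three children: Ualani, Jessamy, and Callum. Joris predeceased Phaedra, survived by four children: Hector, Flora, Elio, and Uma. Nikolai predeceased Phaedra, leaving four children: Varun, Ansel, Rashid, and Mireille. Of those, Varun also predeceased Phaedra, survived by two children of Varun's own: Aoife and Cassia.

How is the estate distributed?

The entire ₹2,584,000 passes to the descendants.
No child survives, so the initial division is made at the grandchildren's generation.
That amount (₹2,584,000) is divided into 17 shares of ₹152,000: Hollis, Priya, Bastian, Esperanza, Pablo, Lorcan, Ualani, Jessamy, Callum, Hector, Flora, Elio, Uma, Ansel, Rashid, and Mireille each take ₹152,000; Varun's ₹152,000 share passes to Varun's issue.
Varun's share (₹152,000) is divided into 2 shares of ₹76,000: Aoife and Cassia each take ₹76,000.

Hollis: ₹152,000; Priya: ₹152,000; Bastian: ₹152,000; Esperanza: ₹152,000; Pablo: ₹152,000; Lorcan: ₹152,000; Ualani: ₹152,000; Jessamy: ₹152,000; Callum: ₹152,000; Hector: ₹152,000; Flora: ₹152,000; Elio: ₹152,000; Uma: ₹152,000; Aoife: ₹76,000; Cassia: ₹76,000; Ansel: ₹152,000; Rashid: ₹152,000; Mireille: ₹152,000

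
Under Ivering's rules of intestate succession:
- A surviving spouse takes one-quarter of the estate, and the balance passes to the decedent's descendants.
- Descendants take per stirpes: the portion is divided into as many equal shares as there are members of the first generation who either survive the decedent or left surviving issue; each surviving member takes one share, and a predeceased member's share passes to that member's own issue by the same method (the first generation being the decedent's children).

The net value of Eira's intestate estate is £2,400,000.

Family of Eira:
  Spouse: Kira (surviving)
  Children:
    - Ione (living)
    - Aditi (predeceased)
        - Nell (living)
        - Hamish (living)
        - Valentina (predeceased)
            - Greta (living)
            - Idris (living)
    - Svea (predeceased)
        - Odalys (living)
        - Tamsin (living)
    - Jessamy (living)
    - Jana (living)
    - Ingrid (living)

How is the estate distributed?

Kira: £600,000; Ione: £300,000; Nell: £100,000; Hamish: £100,000; Greta: £50,000; Idris: £50,000; Odalys: £150,000; Tamsin: £150,000; Jessamy: £300,000; Jana: £300,000; Ingrid: £300,000

Kira takes one-quarter of £2,400,000 = £600,000. The remaining £1,800,000 passes to the descendants.
The descendants' portion (£1,800,000) is divided into 6 shares of £300,000: Ione, Jessamy, Jana, and Ingrid each take £300,000; Aditi's £300,000 share passes to Aditi's issue; Svea's £300,000 share passes to Svea's issue.
Aditi's share (£300,000) is divided into 3 shares of £100,000: Nell and Hamish each take £100,000; Valentina's £100,000 share passes to Valentina's issue.
Valentina's share (£100,000) is divided into 2 shares of £50,000: Greta and Idris each take £50,000.
Svea's share (£300,000) is divided into 2 shares of £150,000: Odalys and Tamsin each take £150,000.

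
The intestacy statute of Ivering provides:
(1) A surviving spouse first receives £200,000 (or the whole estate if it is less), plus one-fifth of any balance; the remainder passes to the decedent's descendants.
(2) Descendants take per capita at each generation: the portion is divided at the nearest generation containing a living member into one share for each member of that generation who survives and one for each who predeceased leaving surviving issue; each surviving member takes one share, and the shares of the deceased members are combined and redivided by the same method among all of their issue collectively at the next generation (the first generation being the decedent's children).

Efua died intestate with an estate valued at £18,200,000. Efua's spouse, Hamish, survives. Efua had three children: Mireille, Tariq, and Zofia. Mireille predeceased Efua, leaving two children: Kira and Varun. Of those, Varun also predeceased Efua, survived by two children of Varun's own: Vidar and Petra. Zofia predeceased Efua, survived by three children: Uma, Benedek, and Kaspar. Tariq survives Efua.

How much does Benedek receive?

Benedek receives £1,920,000.

Hamish first takes £200,000, leaving a balance of £18,000,000. Hamish then takes one-fifth of the balance (£3,600,000), for a total of £3,800,000. The remaining £14,400,000 passes to the descendants.
The descendants' portion (£14,400,000) is divided at the children's generation into 3 shares of £4,800,000. Tariq takes £4,800,000. The 2 shares of the deceased (Mireille and Zofia) are combined into a pool of £9,600,000.
That pool (£9,600,000) is divided at the grandchildren's generation into 5 shares of £1,920,000. Kira, Uma, Benedek, and Kaspar each take £1,920,000. The remaining share for the deceased Varun (£1,920,000) is carried to the next generation.
That pool (£1,920,000) is divided at the great-grandchildren's generation equally among Vidar and Petra: £960,000 each.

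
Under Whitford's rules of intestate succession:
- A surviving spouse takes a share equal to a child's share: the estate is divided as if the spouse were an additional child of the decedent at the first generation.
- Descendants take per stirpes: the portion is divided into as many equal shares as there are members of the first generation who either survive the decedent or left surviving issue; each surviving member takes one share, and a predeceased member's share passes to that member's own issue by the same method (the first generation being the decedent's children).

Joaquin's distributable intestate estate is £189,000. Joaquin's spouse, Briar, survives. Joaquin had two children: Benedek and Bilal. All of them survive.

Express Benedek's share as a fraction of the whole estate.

Benedek receives 1/3 of the estate.

The spouse counts as an additional share at the children's level, so there are 3 primary shares of £63,000. Briar takes one such share (£63,000).
The children's combined portion (£126,000) is divided into 2 shares of £63,000: Benedek and Bilal each take £63,000.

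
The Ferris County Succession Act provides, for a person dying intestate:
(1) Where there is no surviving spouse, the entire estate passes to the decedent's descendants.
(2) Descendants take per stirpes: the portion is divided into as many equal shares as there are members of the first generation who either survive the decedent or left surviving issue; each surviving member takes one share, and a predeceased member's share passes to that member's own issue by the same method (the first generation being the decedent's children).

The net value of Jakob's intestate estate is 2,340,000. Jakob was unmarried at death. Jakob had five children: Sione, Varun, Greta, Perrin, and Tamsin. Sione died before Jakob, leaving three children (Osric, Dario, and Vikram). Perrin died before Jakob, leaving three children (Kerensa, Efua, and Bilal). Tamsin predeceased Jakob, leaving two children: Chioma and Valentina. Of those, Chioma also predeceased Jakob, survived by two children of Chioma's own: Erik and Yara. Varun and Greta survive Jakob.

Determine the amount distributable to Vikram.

Vikram receives 156,000.

The entire 2,340,000 passes to the descendants.
That amount (2,340,000) is divided into 5 shares of 468,000: Varun and Greta each take 468,000; Sione's 468,000 share passes to Sione's issue; Perrin's 468,000 share passes to Perrin's issue; Tamsin's 468,000 share passes to Tamsin's issue.
Sione's share (468,000) is divided into 3 shares of 156,000: Osric, Dario, and Vikram each take 156,000.
Perrin's share (468,000) is divided into 3 shares of 156,000: Kerensa, Efua, and Bilal each take 156,000.
Tamsin's share (468,000) is divided into 2 shares of 234,000: Valentina takes 234,000; Chioma's 234,000 share passes to Chioma's issue.
Chioma's share (234,000) is divided into 2 shares of 117,000: Erik and Yara each take 117,000.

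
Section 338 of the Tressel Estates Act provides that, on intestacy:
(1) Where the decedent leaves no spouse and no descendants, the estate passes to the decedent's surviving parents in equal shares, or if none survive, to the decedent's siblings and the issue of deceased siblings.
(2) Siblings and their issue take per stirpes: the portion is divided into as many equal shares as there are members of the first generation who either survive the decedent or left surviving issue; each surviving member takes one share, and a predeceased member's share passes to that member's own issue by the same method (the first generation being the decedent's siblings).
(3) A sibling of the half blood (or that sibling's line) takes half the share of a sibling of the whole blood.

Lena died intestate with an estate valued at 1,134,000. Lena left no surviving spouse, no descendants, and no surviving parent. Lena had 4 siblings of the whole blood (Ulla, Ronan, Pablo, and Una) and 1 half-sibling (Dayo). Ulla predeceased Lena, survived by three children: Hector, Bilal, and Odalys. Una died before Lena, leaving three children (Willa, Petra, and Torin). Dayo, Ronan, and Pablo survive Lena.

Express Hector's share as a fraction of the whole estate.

The entire 1,134,000 passes to the siblings and their issue.
Counting each half-blood sibling's line as half a unit, there are 9/2 units in 1,134,000, so one unit is 252,000. Whole-blood lines (Ulla, Ronan, Pablo, and Una) take 252,000 each; half-blood lines (Dayo) take 126,000 each.
Ulla's share (252,000) is divided into 3 shares of 84,000: Hector, Bilal, and Odalys each take 84,000.
Una's share (252,000) is divided into 3 shares of 84,000: Willa, Petra, and Torin each take 84,000.

Hector receives 2/27 of the estate.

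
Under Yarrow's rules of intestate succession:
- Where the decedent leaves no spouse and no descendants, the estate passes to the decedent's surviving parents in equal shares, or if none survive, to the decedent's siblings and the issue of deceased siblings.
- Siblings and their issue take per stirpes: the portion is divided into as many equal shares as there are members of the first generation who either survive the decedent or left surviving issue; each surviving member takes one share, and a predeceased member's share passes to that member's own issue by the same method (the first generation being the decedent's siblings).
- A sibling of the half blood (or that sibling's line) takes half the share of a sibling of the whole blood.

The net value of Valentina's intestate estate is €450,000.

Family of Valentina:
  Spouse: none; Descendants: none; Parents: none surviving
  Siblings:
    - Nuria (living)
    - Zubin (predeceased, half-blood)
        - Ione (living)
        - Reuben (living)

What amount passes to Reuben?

The entire €450,000 passes to the siblings and their issue.
Counting each half-blood sibling's line as half a unit, there are 3/2 units in €450,000, so one unit is €300,000. Whole-blood lines (Nuria) take €300,000 each; half-blood lines (Zubin) take €150,000 each.
Zubin's share (€150,000) is divided into 2 shares of €75,000: Ione and Reuben each take €75,000.

Reuben receives €75,000.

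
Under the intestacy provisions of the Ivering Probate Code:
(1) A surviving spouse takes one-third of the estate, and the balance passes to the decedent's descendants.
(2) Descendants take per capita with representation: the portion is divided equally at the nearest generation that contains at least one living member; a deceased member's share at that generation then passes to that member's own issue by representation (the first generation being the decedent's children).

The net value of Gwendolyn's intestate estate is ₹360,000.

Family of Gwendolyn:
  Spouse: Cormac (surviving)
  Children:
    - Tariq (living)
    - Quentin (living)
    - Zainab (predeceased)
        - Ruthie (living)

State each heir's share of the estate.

Cormac: ₹120,000; Tariq: ₹80,000; Quentin: ₹80,000; Ruthie: ₹80,000

Cormac takes one-third of ₹360,000 = ₹120,000. The remaining ₹240,000 passes to the descendants.
The descendants' portion (₹240,000) is divided into 3 shares of ₹80,000: Tariq and Quentin each take ₹80,000; Zainab's ₹80,000 share passes to Zainab's issue.
Zainab's share (₹80,000) passes entirely to Ruthie.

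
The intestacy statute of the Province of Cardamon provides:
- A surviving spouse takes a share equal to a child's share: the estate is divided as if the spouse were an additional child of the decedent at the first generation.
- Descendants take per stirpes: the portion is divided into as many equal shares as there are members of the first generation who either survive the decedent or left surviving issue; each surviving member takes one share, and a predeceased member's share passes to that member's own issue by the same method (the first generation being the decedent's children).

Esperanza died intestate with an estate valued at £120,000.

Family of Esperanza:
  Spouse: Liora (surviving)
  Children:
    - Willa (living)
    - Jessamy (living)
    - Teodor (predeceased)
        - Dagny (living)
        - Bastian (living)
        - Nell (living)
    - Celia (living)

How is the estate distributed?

Liora: £24,000; Willa: £24,000; Jessamy: £24,000; Dagny: £8,000; Bastian: £8,000; Nell: £8,000; Celia: £24,000

The spouse counts as an additional share at the children's level, so there are 5 primary shares of £24,000. Liora takes one such share (£24,000).
The children's combined portion (£96,000) is divided into 4 shares of £24,000: Willa, Jessamy, and Celia each take £24,000; Teodor's £24,000 share passes to Teodor's issue.
Teodor's share (£24,000) is divided into 3 shares of £8,000: Dagny, Bastian, and Nell each take £8,000.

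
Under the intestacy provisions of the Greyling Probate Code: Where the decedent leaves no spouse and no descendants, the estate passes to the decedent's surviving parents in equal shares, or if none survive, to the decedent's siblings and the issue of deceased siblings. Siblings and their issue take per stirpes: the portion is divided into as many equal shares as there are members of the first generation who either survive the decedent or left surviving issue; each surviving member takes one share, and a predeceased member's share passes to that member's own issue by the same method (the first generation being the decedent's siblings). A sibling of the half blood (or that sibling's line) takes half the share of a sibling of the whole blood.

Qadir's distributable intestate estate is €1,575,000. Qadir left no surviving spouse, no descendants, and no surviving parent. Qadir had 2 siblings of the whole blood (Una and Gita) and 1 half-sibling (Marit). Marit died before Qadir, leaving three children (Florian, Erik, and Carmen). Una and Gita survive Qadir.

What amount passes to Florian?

The entire €1,575,000 passes to the siblings and their issue.
Counting each half-blood sibling's line as half a unit, there are 5/2 units in €1,575,000, so one unit is €630,000. Whole-blood lines (Una and Gita) take €630,000 each; half-blood lines (Marit) take €315,000 each.
Marit's share (€315,000) is divided into 3 shares of €105,000: Florian, Erik, and Carmen each take €105,000.

Florian receives €105,000.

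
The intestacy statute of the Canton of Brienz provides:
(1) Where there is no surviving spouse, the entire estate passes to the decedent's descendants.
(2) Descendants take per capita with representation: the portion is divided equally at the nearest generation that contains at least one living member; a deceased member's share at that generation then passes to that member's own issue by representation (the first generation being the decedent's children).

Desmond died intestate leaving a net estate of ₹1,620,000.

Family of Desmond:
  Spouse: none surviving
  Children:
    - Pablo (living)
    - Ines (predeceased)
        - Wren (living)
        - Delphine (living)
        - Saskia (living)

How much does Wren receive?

The entire ₹1,620,000 passes to the descendants.
That amount (₹1,620,000) is divided into 2 shares of ₹810,000: Pablo takes ₹810,000; Ines's ₹810,000 share passes to Ines's issue.
Ines's share (₹810,000) is divided into 3 shares of ₹270,000: Wren, Delphine, and Saskia each take ₹270,000.

Wren receives ₹270,000.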